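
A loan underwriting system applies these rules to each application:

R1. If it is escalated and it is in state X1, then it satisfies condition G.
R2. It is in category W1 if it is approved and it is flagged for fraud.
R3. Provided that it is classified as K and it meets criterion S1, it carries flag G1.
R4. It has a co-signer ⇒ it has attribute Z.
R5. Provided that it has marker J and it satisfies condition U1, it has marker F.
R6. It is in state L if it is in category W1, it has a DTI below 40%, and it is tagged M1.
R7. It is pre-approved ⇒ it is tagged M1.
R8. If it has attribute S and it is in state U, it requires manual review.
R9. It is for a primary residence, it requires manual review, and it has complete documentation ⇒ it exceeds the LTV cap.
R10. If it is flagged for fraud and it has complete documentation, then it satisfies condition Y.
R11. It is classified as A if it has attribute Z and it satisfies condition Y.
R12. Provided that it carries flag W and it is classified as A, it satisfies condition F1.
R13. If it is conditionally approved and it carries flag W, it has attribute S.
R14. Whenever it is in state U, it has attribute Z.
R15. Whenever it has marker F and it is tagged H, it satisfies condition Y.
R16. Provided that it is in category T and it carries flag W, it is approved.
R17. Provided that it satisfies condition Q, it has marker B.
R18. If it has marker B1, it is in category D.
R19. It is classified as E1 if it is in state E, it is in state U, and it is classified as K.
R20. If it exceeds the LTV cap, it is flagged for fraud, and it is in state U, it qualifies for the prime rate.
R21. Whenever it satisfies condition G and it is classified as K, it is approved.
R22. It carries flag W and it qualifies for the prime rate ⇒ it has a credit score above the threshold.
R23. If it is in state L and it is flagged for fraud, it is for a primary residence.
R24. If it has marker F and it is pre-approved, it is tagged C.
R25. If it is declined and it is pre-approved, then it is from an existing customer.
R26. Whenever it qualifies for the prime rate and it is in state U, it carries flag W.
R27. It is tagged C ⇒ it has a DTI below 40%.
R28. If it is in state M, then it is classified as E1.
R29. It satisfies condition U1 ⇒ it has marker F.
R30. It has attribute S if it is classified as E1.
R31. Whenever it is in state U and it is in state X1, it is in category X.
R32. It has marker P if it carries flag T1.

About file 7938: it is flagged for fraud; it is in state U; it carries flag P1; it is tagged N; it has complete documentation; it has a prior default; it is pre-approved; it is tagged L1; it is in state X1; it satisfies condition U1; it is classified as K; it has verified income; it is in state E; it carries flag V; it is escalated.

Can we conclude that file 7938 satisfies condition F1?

Yes

By R1 (it is escalated, it is in state X1): it satisfies condition G.
By R7 (it is pre-approved): it is tagged M1.
By R10 (it is flagged for fraud, it has complete documentation): it satisfies condition Y.
By R14 (it is in state U): it has attribute Z.
By R19 (it is in state E, it is in state U, it is classified as K): it is classified as E1.
By R21 (it satisfies condition G, it is classified as K): it is approved.
By R29 (it satisfies condition U1): it has marker F.
By R30 (it is classified as E1): it has attribute S.
By R2 (it is approved, it is flagged for fraud): it is in category W1.
By R8 (it has attribute S, it is in state U): it requires manual review.
By R11 (it has attribute Z, it satisfies condition Y): it is classified as A.
By R24 (it has marker F, it is pre-approved): it is tagged C.
By R27 (it is tagged C): it has a DTI below 40%.
By R6 (it is in category W1, it has a DTI below 40%, it is tagged M1): it is in state L.
By R23 (it is in state L, it is flagged for fraud): it is for a primary residence.
By R9 (it is for a primary residence, it requires manual review, it has complete documentation): it exceeds the LTV cap.
By R20 (it exceeds the LTV cap, it is flagged for fraud, it is in state U): it qualifies for the prime rate.
By R26 (it qualifies for the prime rate, it is in state U): it carries flag W.
By R12 (it carries flag W, it is classified as A): it satisfies condition F1.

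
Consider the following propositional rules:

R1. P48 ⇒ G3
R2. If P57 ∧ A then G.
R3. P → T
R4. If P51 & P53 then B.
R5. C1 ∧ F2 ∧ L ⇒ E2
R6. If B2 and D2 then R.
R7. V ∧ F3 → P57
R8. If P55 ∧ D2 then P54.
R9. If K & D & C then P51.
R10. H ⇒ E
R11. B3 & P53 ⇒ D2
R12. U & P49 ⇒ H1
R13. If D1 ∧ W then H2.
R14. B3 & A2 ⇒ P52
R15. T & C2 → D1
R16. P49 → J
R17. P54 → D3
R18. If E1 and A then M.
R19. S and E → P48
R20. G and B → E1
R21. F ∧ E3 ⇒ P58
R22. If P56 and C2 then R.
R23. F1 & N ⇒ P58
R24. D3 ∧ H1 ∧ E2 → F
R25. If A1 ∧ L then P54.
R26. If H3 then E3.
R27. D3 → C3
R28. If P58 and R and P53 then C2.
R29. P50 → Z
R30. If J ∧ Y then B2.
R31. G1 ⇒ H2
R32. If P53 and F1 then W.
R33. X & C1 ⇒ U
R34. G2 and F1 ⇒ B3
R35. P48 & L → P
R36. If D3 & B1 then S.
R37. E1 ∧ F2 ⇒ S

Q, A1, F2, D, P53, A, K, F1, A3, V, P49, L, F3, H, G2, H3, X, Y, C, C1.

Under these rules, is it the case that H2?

E2  (by R5: C1, F2, L)
P57  (by R7: V, F3)
P51  (by R9: K, D, C)
E  (by R10: H)
J  (by R16: P49)
P54  (by R25: A1, L)
E3  (by R26: H3)
B2  (by R30: J, Y)
W  (by R32: P53, F1)
U  (by R33: X, C1)
B3  (by R34: G2, F1)
G  (by R2: P57, A)
B  (by R4: P51, P53)
D2  (by R11: B3, P53)
H1  (by R12: U, P49)
D3  (by R17: P54)
E1  (by R20: G, B)
F  (by R24: D3, H1, E2)
S  (by R37: E1, F2)
R  (by R6: B2, D2)
P48  (by R19: S, E)
P58  (by R21: F, E3)
C2  (by R28: P58, R, P53)
P  (by R35: P48, L)
T  (by R3: P)
D1  (by R15: T, C2)
H2  (by R13: D1, W)

Yes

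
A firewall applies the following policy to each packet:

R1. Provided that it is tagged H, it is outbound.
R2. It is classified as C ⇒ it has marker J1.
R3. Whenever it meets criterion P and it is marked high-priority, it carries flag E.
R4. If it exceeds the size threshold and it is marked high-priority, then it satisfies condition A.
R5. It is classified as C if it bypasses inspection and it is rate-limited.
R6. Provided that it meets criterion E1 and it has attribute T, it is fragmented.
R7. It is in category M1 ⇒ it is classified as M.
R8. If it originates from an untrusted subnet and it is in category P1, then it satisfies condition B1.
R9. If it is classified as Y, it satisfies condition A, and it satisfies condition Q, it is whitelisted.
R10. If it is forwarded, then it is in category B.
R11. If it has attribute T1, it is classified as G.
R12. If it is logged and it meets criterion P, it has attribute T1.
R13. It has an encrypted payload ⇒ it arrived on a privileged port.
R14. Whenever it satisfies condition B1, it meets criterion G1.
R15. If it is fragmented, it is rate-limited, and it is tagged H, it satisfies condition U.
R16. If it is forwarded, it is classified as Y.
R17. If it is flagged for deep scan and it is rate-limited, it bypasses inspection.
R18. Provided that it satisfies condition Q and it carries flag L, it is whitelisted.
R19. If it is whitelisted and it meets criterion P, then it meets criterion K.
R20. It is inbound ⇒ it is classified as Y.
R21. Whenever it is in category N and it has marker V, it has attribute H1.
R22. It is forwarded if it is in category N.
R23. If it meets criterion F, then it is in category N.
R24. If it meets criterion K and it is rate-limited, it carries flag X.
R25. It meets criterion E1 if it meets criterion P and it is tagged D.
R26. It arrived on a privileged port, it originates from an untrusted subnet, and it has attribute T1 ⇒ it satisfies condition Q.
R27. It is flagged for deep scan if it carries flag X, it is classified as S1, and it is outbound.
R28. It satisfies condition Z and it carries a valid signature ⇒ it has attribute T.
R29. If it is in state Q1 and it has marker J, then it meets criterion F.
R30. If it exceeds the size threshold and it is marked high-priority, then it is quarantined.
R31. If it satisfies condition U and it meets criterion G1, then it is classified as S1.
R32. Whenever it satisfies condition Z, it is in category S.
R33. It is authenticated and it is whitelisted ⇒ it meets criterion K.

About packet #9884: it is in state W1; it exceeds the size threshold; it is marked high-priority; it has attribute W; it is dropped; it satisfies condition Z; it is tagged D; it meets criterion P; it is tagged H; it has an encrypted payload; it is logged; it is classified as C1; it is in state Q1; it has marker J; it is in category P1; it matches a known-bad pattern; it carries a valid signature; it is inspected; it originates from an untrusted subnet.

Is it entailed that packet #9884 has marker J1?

Forward chaining from the given facts derives: is outbound, carries flag E, satisfies condition A, satisfies condition B1, has attribute T1, arrived on a privileged port, meets criterion G1, meets criterion E1, satisfies condition Q, has attribute T, meets criterion F, is quarantined, is in category S, is fragmented, is classified as G, is in category N, is forwarded, is in category B, is classified as Y, is whitelisted, meets criterion K.
The only rule concluding "it has marker J1" is R2, which needs "it is classified as C"; that is never established.

No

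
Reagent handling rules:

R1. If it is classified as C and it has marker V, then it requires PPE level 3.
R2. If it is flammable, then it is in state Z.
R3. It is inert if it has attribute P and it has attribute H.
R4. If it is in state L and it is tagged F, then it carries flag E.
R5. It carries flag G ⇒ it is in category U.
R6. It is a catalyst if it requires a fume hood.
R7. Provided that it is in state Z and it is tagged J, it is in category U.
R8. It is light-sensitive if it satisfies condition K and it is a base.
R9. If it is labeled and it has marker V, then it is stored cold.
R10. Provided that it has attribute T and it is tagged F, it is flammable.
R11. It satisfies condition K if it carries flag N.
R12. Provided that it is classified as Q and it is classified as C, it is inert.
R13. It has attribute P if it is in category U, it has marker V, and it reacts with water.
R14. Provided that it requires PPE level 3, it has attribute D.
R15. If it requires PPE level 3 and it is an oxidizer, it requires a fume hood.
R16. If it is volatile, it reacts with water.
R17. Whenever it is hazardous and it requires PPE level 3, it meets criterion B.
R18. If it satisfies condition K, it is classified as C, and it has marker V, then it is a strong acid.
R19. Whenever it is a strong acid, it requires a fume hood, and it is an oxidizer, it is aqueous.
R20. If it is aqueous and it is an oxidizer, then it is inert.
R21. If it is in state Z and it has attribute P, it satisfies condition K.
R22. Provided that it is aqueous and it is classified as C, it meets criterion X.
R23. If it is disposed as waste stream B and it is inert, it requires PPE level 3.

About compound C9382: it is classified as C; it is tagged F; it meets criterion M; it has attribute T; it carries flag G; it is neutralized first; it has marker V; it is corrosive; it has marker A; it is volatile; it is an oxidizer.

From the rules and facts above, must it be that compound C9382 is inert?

Yes

By R1 (it is classified as C, it has marker V): it requires PPE level 3.
By R5 (it carries flag G): it is in category U.
By R10 (it has attribute T, it is tagged F): it is flammable.
By R15 (it requires PPE level 3, it is an oxidizer): it requires a fume hood.
By R16 (it is volatile): it reacts with water.
By R2 (it is flammable): it is in state Z.
By R13 (it is in category U, it has marker V, it reacts with water): it has attribute P.
By R21 (it is in state Z, it has attribute P): it satisfies condition K.
By R18 (it satisfies condition K, it is classified as C, it has marker V): it is a strong acid.
By R19 (it is a strong acid, it requires a fume hood, it is an oxidizer): it is aqueous.
By R20 (it is aqueous, it is an oxidizer): it is inert.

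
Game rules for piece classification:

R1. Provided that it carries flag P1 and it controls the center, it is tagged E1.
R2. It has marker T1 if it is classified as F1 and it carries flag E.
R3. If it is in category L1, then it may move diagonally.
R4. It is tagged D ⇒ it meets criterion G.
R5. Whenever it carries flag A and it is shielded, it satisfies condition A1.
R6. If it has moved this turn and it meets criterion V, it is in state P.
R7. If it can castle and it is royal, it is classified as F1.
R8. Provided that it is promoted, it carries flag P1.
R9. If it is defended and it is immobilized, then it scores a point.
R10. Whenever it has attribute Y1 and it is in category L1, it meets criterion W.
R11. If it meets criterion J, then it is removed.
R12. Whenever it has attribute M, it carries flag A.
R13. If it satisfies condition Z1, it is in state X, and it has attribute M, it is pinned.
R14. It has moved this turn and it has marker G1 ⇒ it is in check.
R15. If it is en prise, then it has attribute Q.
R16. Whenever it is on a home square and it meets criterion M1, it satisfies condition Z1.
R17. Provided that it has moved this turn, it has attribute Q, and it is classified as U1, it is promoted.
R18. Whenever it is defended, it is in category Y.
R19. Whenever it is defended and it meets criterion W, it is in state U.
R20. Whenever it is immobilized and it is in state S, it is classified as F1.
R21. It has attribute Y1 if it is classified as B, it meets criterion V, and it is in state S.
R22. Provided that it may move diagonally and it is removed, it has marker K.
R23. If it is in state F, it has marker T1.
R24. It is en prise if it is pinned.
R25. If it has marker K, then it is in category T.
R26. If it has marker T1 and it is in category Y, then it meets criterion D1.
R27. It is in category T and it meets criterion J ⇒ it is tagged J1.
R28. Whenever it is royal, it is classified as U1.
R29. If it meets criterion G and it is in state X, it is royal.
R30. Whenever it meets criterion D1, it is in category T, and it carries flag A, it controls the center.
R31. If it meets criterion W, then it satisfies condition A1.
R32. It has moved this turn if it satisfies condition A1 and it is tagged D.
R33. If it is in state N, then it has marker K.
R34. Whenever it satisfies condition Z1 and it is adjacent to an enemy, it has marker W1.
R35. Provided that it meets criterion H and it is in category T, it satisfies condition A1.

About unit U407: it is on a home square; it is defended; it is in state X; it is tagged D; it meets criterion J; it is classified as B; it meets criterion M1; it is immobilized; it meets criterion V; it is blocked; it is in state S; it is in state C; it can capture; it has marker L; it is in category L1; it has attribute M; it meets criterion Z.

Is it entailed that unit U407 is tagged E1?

No

Forward chaining from the given facts derives: may move diagonally, meets criterion G, scores a point, is removed, carries flag A, satisfies condition Z1, is in category Y, is classified as F1, has attribute Y1, has marker K, is in category T, is tagged J1, is royal, meets criterion W, is pinned, is in state U, is en prise, is classified as U1, satisfies condition A1, has moved this turn, is in state P, has attribute Q, is promoted, carries flag P1.
The only rule concluding "it is tagged E1" is R1, which needs "it controls the center"; that is never established.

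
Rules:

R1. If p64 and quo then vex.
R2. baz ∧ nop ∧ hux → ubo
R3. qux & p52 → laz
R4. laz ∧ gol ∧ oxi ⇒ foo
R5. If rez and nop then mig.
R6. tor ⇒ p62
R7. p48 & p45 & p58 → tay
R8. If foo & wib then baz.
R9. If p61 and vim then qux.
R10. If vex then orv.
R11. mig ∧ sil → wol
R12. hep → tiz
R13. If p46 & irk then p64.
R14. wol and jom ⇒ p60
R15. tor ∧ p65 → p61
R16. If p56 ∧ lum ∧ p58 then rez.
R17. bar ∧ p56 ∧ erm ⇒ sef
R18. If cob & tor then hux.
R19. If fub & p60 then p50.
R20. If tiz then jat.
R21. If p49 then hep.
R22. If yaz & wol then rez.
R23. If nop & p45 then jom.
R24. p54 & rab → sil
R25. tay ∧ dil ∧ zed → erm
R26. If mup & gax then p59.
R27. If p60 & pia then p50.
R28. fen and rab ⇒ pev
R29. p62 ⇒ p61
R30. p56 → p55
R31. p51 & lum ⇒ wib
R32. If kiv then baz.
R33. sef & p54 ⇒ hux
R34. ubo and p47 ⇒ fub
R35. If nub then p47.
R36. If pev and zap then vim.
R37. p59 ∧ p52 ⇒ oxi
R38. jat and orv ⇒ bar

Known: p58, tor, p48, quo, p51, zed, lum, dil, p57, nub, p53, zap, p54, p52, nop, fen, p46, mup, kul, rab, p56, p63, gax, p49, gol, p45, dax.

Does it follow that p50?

No

Forward chaining from the given facts derives: p62, tay, rez, hep, jom, sil, erm, p59, pev, p61, p55, wib, p47, vim, oxi, mig, qux, wol, tiz, p60, jat, laz, foo, baz.
Rules concluding p50: R19 needs fub; R27 needs pia — none of these are established.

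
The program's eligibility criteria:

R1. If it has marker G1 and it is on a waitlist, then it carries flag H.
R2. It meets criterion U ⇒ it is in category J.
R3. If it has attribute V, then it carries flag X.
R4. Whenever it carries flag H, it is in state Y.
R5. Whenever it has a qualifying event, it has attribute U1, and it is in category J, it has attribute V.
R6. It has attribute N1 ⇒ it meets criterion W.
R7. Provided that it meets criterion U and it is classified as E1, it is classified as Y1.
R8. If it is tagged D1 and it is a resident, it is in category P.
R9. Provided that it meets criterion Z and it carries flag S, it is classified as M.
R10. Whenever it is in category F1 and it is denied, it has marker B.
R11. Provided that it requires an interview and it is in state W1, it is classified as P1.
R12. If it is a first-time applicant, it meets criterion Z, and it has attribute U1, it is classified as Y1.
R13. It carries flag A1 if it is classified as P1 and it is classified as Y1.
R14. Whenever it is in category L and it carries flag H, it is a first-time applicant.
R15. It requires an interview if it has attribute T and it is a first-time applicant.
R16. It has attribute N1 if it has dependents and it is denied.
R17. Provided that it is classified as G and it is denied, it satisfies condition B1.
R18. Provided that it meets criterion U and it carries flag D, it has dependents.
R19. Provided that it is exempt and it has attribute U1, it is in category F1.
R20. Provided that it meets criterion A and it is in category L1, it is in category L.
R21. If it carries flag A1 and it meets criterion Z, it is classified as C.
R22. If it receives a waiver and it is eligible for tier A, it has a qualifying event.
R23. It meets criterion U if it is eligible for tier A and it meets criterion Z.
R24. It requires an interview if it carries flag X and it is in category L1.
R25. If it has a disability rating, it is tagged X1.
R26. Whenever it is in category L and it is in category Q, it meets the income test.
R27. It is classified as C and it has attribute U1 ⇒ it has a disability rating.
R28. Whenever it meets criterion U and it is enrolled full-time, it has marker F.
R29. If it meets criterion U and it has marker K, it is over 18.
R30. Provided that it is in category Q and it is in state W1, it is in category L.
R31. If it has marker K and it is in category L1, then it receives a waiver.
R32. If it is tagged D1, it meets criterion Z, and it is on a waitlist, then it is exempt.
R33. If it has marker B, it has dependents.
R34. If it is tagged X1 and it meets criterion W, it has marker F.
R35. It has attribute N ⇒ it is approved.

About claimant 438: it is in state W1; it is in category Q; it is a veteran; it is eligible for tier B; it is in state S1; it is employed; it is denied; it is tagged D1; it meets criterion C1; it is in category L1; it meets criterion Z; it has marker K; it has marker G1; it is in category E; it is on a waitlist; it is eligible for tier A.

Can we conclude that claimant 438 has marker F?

No

Forward chaining from the given facts derives: carries flag H, is in state Y, meets criterion U, is over 18, is in category L, receives a waiver, is exempt, is in category J, is a first-time applicant, has a qualifying event, meets the income test.
Rules concluding "it has marker F": R28 needs "it is enrolled full-time"; R34 needs "it is tagged X1" — none of these are established.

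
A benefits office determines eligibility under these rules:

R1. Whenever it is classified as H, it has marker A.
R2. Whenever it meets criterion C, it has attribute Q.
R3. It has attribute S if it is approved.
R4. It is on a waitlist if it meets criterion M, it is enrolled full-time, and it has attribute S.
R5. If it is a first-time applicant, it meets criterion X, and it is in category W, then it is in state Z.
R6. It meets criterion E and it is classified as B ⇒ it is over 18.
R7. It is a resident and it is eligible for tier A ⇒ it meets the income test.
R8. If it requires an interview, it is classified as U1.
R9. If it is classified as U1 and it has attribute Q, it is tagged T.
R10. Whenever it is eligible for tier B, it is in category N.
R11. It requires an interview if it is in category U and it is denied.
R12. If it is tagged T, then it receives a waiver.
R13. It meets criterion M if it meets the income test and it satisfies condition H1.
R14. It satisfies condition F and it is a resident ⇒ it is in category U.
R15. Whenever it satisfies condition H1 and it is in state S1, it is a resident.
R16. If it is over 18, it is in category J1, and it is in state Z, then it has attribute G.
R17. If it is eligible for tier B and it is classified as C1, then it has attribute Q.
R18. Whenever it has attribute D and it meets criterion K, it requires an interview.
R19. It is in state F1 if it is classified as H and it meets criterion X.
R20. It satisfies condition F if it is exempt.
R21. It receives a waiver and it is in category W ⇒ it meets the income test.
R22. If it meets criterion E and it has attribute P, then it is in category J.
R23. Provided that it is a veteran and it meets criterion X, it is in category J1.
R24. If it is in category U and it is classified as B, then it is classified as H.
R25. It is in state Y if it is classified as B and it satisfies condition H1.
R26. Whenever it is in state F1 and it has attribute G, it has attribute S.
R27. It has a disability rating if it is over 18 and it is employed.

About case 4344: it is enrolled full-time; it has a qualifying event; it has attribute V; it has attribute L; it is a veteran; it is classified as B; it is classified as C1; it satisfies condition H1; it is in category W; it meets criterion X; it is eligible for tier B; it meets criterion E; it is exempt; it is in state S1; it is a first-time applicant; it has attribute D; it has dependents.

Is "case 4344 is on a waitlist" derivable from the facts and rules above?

No

Forward chaining from the given facts derives: is in state Z, is over 18, is in category N, is a resident, has attribute Q, satisfies condition F, is in category J1, is in state Y, is in category U, has attribute G, is classified as H, has marker A, is in state F1, has attribute S.
The only rule concluding "it is on a waitlist" is R4, which needs "it meets criterion M"; that is never established.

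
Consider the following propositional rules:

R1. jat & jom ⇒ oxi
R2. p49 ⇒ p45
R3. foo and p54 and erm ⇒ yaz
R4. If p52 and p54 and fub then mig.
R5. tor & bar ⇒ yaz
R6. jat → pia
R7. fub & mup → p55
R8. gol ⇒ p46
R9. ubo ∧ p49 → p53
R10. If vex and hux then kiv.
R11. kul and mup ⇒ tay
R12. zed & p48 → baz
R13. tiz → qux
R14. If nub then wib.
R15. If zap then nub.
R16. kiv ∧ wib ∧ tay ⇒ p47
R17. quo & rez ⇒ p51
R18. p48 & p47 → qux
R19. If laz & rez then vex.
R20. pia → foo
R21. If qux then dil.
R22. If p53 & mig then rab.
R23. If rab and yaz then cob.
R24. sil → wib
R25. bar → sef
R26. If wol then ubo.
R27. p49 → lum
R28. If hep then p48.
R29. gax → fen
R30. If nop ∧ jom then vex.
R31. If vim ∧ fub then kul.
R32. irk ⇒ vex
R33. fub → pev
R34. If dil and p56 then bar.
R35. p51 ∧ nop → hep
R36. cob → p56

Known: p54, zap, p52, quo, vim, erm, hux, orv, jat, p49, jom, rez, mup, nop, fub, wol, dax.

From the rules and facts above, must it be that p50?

No

Forward chaining from the given facts derives: oxi, p45, mig, pia, p55, nub, p51, foo, ubo, lum, vex, kul, pev, hep, yaz, p53, kiv, tay, wib, p47, rab, cob, p48, p56, qux, dil, bar, sef.
No rule has p50 as its conclusion, and it is not among the given facts.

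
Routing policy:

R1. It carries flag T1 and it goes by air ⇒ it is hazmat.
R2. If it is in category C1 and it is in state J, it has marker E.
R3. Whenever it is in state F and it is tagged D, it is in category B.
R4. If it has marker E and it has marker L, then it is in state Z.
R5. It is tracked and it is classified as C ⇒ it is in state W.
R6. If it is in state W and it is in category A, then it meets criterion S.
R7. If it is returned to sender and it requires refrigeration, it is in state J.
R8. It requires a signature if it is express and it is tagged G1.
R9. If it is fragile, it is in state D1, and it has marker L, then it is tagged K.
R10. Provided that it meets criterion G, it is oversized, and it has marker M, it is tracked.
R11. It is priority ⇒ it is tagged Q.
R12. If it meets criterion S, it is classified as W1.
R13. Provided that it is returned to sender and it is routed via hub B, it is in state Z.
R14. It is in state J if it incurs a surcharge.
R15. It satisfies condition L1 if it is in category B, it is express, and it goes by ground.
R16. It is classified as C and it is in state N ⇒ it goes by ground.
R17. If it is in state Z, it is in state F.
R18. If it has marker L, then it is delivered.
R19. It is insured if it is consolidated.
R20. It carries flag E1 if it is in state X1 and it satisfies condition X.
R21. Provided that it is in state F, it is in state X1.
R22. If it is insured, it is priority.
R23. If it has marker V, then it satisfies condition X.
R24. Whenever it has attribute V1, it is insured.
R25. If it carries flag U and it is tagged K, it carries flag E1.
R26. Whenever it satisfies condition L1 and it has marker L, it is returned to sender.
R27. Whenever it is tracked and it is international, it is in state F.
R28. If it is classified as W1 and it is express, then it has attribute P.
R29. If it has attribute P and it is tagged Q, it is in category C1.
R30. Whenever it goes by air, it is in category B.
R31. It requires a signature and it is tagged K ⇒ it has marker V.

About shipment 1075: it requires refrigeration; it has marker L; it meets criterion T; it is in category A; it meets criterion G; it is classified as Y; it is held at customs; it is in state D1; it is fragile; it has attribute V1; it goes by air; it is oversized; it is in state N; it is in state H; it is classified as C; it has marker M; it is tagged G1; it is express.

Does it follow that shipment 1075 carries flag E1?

Yes

By R8 (it is express, it is tagged G1): it requires a signature.
By R9 (it is fragile, it is in state D1, it has marker L): it is tagged K.
By R10 (it meets criterion G, it is oversized, it has marker M): it is tracked.
By R16 (it is classified as C, it is in state N): it goes by ground.
By R24 (it has attribute V1): it is insured.
By R30 (it goes by air): it is in category B.
By R31 (it requires a signature, it is tagged K): it has marker V.
By R5 (it is tracked, it is classified as C): it is in state W.
By R6 (it is in state W, it is in category A): it meets criterion S.
By R12 (it meets criterion S): it is classified as W1.
By R15 (it is in category B, it is express, it goes by ground): it satisfies condition L1.
By R22 (it is insured): it is priority.
By R23 (it has marker V): it satisfies condition X.
By R26 (it satisfies condition L1, it has marker L): it is returned to sender.
By R28 (it is classified as W1, it is express): it has attribute P.
By R7 (it is returned to sender, it requires refrigeration): it is in state J.
By R11 (it is priority): it is tagged Q.
By R29 (it has attribute P, it is tagged Q): it is in category C1.
By R2 (it is in category C1, it is in state J): it has marker E.
By R4 (it has marker E, it has marker L): it is in state Z.
By R17 (it is in state Z): it is in state F.
By R21 (it is in state F): it is in state X1.
By R20 (it is in state X1, it satisfies condition X): it carries flag E1.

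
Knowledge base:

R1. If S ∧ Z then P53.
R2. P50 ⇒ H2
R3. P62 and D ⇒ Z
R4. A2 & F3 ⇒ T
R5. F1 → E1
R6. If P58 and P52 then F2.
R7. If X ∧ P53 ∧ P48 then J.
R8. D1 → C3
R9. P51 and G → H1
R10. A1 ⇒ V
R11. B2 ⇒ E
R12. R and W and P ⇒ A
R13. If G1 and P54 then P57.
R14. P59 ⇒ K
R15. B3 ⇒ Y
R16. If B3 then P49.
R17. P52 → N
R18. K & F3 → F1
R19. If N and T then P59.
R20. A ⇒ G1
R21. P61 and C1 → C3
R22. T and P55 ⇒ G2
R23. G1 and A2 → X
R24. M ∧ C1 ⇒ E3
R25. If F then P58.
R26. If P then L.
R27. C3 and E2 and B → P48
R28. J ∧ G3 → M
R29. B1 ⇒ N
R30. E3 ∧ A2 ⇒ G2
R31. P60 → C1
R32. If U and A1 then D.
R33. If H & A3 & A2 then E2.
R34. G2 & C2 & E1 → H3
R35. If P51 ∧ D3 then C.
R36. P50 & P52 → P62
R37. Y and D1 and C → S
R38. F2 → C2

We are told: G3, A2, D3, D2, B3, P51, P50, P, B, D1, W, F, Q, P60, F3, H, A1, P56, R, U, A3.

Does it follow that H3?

Forward chaining from the given facts derives: H2, T, C3, V, A, Y, P49, G1, X, P58, L, C1, D, E2, C, S, P48.
The only rule concluding H3 is R34, which needs G2; that is never established.

No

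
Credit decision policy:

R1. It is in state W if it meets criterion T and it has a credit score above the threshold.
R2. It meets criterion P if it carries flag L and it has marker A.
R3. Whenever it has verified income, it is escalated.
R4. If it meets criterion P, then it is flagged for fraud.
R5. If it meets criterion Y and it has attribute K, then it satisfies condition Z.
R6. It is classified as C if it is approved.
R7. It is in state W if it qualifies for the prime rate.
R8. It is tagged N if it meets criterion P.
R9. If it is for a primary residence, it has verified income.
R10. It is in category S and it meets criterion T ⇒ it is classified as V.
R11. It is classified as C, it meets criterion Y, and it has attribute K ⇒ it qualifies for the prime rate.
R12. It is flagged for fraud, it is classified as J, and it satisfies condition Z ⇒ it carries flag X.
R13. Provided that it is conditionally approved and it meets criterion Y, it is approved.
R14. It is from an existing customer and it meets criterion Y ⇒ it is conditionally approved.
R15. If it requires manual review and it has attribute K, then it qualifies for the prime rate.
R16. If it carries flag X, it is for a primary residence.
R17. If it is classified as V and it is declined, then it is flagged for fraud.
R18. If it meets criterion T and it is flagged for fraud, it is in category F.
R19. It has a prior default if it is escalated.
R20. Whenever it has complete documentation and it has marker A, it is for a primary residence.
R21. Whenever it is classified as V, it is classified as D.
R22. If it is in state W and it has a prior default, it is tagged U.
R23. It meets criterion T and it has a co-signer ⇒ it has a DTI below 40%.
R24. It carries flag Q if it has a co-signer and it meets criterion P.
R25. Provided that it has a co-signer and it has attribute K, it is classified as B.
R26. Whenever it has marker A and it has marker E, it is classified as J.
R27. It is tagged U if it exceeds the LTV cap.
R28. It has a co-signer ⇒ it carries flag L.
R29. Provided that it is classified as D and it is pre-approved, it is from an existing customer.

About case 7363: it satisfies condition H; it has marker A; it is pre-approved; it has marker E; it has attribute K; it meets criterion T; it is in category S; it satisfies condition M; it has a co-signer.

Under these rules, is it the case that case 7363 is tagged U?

Forward chaining from the given facts derives: is classified as V, is classified as D, has a DTI below 40%, is classified as B, is classified as J, carries flag L, is from an existing customer, meets criterion P, is flagged for fraud, is tagged N, is in category F, carries flag Q.
Rules concluding "it is tagged U": R22 needs "it is in state W"; R27 needs "it exceeds the LTV cap" — none of these are established.

No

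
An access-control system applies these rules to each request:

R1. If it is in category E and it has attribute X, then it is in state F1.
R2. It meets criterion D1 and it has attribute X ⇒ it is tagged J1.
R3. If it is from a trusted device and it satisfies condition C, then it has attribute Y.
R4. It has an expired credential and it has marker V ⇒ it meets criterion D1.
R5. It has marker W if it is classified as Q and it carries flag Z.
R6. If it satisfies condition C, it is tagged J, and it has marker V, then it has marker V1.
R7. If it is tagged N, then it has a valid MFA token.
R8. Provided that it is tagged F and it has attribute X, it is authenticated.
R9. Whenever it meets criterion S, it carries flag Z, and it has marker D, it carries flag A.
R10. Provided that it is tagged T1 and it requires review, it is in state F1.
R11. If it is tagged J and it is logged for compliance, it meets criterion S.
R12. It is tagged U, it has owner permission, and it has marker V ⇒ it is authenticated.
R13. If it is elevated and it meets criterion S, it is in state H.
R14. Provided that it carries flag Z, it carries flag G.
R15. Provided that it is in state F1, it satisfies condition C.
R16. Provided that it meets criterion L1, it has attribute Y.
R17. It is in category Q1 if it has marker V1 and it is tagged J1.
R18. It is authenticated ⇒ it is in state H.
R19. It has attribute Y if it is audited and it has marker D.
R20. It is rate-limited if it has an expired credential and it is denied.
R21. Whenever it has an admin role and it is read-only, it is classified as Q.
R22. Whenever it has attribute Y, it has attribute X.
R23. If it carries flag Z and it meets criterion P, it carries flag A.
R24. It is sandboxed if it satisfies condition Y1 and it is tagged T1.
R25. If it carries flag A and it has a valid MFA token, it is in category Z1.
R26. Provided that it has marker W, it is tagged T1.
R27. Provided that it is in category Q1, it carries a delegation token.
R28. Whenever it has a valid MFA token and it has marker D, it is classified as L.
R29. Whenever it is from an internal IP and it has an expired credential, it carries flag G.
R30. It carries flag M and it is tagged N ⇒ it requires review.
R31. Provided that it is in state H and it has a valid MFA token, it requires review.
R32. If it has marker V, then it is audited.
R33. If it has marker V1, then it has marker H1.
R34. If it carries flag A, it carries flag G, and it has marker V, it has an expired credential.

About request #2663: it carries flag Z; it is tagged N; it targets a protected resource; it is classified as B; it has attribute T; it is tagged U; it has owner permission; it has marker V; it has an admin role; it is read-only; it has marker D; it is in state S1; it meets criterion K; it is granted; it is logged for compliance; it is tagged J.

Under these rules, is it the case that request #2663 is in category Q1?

Yes

By R7 (it is tagged N): it has a valid MFA token.
By R11 (it is tagged J, it is logged for compliance): it meets criterion S.
By R12 (it is tagged U, it has owner permission, it has marker V): it is authenticated.
By R14 (it carries flag Z): it carries flag G.
By R18 (it is authenticated): it is in state H.
By R21 (it has an admin role, it is read-only): it is classified as Q.
By R31 (it is in state H, it has a valid MFA token): it requires review.
By R32 (it has marker V): it is audited.
By R5 (it is classified as Q, it carries flag Z): it has marker W.
By R9 (it meets criterion S, it carries flag Z, it has marker D): it carries flag A.
By R19 (it is audited, it has marker D): it has attribute Y.
By R22 (it has attribute Y): it has attribute X.
By R26 (it has marker W): it is tagged T1.
By R34 (it carries flag A, it carries flag G, it has marker V): it has an expired credential.
By R4 (it has an expired credential, it has marker V): it meets criterion D1.
By R10 (it is tagged T1, it requires review): it is in state F1.
By R15 (it is in state F1): it satisfies condition C.
By R2 (it meets criterion D1, it has attribute X): it is tagged J1.
By R6 (it satisfies condition C, it is tagged J, it has marker V): it has marker V1.
By R17 (it has marker V1, it is tagged J1): it is in category Q1.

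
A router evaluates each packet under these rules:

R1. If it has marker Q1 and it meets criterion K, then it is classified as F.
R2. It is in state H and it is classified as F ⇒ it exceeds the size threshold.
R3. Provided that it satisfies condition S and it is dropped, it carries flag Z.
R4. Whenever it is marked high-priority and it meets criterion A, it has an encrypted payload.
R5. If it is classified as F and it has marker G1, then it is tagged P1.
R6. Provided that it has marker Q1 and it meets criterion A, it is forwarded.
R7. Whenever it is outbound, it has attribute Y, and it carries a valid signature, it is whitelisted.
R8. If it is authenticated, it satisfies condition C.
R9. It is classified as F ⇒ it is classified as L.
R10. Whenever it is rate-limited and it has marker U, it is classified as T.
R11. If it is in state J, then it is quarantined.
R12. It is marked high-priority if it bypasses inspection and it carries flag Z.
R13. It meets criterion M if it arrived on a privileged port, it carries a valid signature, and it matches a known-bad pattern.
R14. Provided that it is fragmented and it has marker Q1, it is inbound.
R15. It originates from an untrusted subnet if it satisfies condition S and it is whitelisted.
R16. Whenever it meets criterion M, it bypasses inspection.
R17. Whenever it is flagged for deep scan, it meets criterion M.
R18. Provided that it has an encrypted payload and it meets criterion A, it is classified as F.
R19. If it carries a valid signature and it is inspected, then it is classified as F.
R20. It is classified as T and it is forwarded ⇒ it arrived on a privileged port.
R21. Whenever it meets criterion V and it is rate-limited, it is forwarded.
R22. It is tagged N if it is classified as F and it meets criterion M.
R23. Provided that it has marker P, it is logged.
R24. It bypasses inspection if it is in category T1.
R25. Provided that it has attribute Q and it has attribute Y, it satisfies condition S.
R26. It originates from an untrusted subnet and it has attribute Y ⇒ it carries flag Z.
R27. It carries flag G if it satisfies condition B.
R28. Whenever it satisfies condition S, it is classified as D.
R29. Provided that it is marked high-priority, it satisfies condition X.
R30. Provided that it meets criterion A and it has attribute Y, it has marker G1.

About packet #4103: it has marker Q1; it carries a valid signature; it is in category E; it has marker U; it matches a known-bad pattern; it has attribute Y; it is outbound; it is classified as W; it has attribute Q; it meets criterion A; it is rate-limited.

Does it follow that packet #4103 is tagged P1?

Yes

By R6 (it has marker Q1, it meets criterion A): it is forwarded.
By R7 (it is outbound, it has attribute Y, it carries a valid signature): it is whitelisted.
By R10 (it is rate-limited, it has marker U): it is classified as T.
By R20 (it is classified as T, it is forwarded): it arrived on a privileged port.
By R25 (it has attribute Q, it has attribute Y): it satisfies condition S.
By R30 (it meets criterion A, it has attribute Y): it has marker G1.
By R13 (it arrived on a privileged port, it carries a valid signature, it matches a known-bad pattern): it meets criterion M.
By R15 (it satisfies condition S, it is whitelisted): it originates from an untrusted subnet.
By R16 (it meets criterion M): it bypasses inspection.
By R26 (it originates from an untrusted subnet, it has attribute Y): it carries flag Z.
By R12 (it bypasses inspection, it carries flag Z): it is marked high-priority.
By R4 (it is marked high-priority, it meets criterion A): it has an encrypted payload.
By R18 (it has an encrypted payload, it meets criterion A): it is classified as F.
By R5 (it is classified as F, it has marker G1): it is tagged P1.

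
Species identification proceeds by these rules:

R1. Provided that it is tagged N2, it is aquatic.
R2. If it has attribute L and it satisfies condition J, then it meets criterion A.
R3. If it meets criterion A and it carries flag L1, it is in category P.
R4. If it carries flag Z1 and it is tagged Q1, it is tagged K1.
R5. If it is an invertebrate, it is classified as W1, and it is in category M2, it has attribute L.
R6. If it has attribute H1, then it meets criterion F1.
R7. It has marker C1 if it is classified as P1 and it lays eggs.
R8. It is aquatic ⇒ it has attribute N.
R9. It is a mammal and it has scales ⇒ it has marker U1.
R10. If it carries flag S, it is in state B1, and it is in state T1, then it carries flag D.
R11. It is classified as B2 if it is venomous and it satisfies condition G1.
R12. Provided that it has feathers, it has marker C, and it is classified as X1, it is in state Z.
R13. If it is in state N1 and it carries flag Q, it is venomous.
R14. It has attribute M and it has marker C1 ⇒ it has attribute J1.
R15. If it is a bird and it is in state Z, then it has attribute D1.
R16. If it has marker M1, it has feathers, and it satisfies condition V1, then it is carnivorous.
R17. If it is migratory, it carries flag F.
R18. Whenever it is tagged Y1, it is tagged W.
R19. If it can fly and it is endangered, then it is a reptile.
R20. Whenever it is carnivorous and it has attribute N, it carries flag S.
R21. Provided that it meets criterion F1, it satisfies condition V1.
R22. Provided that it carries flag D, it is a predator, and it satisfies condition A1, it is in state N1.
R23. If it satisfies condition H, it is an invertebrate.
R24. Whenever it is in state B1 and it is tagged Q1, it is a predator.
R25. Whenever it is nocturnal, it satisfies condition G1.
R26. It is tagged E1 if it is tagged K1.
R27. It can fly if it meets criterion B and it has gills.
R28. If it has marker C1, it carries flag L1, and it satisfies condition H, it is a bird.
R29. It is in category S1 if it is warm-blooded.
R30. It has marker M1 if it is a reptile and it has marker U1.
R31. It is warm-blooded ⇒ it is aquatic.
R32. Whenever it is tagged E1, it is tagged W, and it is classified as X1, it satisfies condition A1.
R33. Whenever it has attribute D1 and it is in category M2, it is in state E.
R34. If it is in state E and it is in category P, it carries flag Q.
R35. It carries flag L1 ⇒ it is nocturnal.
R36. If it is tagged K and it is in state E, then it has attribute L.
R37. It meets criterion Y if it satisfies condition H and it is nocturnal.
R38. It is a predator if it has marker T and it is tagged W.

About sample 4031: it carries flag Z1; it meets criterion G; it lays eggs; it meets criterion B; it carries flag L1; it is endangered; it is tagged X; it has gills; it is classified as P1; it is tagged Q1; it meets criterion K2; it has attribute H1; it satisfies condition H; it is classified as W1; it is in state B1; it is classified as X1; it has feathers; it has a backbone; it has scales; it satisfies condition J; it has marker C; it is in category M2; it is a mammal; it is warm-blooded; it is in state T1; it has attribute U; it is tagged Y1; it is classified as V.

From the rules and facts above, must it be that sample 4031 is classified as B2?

By R4 (it carries flag Z1, it is tagged Q1): it is tagged K1.
By R6 (it has attribute H1): it meets criterion F1.
By R7 (it is classified as P1, it lays eggs): it has marker C1.
By R9 (it is a mammal, it has scales): it has marker U1.
By R12 (it has feathers, it has marker C, it is classified as X1): it is in state Z.
By R18 (it is tagged Y1): it is tagged W.
By R21 (it meets criterion F1): it satisfies condition V1.
By R23 (it satisfies condition H): it is an invertebrate.
By R24 (it is in state B1, it is tagged Q1): it is a predator.
By R26 (it is tagged K1): it is tagged E1.
By R27 (it meets criterion B, it has gills): it can fly.
By R28 (it has marker C1, it carries flag L1, it satisfies condition H): it is a bird.
By R31 (it is warm-blooded): it is aquatic.
By R32 (it is tagged E1, it is tagged W, it is classified as X1): it satisfies condition A1.
By R35 (it carries flag L1): it is nocturnal.
By R5 (it is an invertebrate, it is classified as W1, it is in category M2): it has attribute L.
By R8 (it is aquatic): it has attribute N.
By R15 (it is a bird, it is in state Z): it has attribute D1.
By R19 (it can fly, it is endangered): it is a reptile.
By R25 (it is nocturnal): it satisfies condition G1.
By R30 (it is a reptile, it has marker U1): it has marker M1.
By R33 (it has attribute D1, it is in category M2): it is in state E.
By R2 (it has attribute L, it satisfies condition J): it meets criterion A.
By R3 (it meets criterion A, it carries flag L1): it is in category P.
By R16 (it has marker M1, it has feathers, it satisfies condition V1): it is carnivorous.
By R20 (it is carnivorous, it has attribute N): it carries flag S.
By R34 (it is in state E, it is in category P): it carries flag Q.
By R10 (it carries flag S, it is in state B1, it is in state T1): it carries flag D.
By R22 (it carries flag D, it is a predator, it satisfies condition A1): it is in state N1.
By R13 (it is in state N1, it carries flag Q): it is venomous.
By R11 (it is venomous, it satisfies condition G1): it is classified as B2.

Yes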